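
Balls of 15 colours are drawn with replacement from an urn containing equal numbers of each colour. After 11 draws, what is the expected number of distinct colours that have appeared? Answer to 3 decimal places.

7.977

For each colour, P(seen in 11 draws) = 1 - (14/15)^11 = 0.5318.
By linearity of expectation, E[distinct seen] = 15·(1 - (14/15)^11) = 7.9774.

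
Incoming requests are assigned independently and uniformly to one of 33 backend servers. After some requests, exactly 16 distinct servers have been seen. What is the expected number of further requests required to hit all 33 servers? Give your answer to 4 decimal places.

113.5052

The wait to go from k to k+1 distinct servers is geometric with mean 33/(33-k).
Sum over k = 16,...,32: E = 33/17 + 33/16 + 33/15 + ... + 33/2 + 33/1 = 113.50523.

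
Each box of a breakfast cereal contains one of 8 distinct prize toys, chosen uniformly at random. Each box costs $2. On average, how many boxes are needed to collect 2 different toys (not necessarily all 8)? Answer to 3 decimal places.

2.143

Going from k to k+1 distinct takes a geometric number of boxes with mean 8/(8-k).
Sum over k = 0,...,1: E = 8/8 + 8/7 = 2.1429.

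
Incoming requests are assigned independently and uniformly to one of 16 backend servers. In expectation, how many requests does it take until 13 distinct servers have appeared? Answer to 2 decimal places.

With k distinct servers already seen, the next new one arrives after an expected 16/(16-k) requests.
Sum over k = 0,...,12: E = 16/16 + 16/15 + 16/14 + ... + 16/5 + 16/4 = 24.758.

24.76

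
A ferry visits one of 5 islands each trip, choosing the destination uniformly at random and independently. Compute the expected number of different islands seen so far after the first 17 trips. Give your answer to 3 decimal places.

4.887

For each island, P(seen in 17 trips) = 1 - (4/5)^17 = 0.9775.
By linearity of expectation, E[distinct seen] = 5·(1 - (4/5)^17) = 4.8874.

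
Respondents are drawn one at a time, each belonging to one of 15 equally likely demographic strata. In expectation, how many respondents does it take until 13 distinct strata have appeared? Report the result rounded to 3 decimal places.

27.273

Going from k to k+1 distinct takes a geometric number of respondents with mean 15/(15-k).
Sum over k = 0,...,12: E = 15/15 + 15/14 + 15/13 + ... + 15/4 + 15/3 = 27.2734.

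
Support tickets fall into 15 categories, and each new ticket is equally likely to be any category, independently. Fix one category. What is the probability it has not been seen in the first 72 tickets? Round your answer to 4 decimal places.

0.0070

Each ticket misses the fixed category with probability (15-1)/15 = 14/15, independently.
P(still missing after 72) = (14/15)^72 = 0.00696.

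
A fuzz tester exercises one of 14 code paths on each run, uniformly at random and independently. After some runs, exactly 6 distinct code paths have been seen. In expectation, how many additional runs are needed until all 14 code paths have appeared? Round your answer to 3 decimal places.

38.050

With k distinct code paths already seen, the next new one takes an expected 14/(14-k) runs.
Sum over k = 6,...,13: E = 14/8 + 14/7 + 14/6 + ... + 14/2 + 14/1 = 38.0500.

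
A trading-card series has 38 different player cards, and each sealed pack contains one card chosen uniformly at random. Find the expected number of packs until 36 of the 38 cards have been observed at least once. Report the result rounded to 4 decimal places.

103.6603

Going from k to k+1 distinct takes a geometric number of packs with mean 38/(38-k).
Sum over k = 0,...,35: E = 38/38 + 38/37 + 38/36 + ... + 38/4 + 38/3 = 103.66028.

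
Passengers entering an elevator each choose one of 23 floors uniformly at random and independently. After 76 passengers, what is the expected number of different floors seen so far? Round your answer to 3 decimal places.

For each floor, P(seen in 76 passengers) = 1 - (22/23)^76 = 0.9659.
By linearity of expectation, E[distinct seen] = 23·(1 - (22/23)^76) = 22.2156.

22.216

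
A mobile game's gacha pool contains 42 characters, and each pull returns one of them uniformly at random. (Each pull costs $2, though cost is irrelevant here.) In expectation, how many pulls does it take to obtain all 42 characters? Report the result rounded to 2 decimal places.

After k distinct characters have appeared, the next pull gives a new one with probability (42-k)/42, so the expected wait for the (k+1)-th is 42/(42-k).
E[T] = 42/42 + 42/41 + 42/40 + ... + 42/2 + 42/1 = 42·H_{42}.
H_{42} = 4.327, so E[T] = 181.723.

181.72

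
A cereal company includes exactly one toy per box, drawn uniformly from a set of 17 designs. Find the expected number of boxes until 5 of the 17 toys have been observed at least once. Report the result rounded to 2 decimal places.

Going from k to k+1 distinct takes a geometric number of boxes with mean 17/(17-k).
Sum over k = 0,...,4: E = 17/17 + 17/16 + 17/15 + 17/14 + 17/13 = 5.718.

5.72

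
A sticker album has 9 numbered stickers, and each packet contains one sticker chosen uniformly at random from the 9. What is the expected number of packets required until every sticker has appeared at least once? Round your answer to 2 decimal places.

The wait to go from k to k+1 distinct stickers is geometric with mean 9/(9-k).
E[T] = 9/9 + 9/8 + 9/7 + ... + 9/2 + 9/1 = 9·H_{9}.
H_{9} = 2.829, so E[T] = 25.461.

25.46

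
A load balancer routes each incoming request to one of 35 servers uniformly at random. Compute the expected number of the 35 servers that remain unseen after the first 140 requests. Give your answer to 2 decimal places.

For each server, P(unseen after 140) = (34/35)^140 = 0.017.
By linearity of expectation, E[unseen] = 35·(34/35)^140 = 0.605.

0.60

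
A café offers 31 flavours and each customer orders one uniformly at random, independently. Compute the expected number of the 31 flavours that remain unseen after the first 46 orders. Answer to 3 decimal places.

6.860

For each flavour, P(unseen after 46) = (30/31)^46 = 0.2213.
By linearity of expectation, E[unseen] = 31·(30/31)^46 = 6.8596.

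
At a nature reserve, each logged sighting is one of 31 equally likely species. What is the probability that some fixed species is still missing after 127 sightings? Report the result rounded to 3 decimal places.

Each sighting misses the fixed species with probability (31-1)/31 = 30/31, independently.
P(still missing after 127) = (30/31)^127 = 0.0155.

0.016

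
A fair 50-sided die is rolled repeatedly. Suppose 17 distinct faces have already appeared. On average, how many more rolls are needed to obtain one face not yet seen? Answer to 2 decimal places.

The number of rolls until the next new face is geometric with success probability 33/50, so its mean is 50/33.
E = 50/33 = 1.515.

1.52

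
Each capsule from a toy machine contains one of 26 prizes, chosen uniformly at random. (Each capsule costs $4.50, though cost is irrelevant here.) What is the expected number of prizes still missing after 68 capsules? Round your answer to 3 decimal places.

For each prize, P(unseen after 68) = (25/26)^68 = 0.0695.
By linearity of expectation, E[unseen] = 26·(25/26)^68 = 1.8060.

1.806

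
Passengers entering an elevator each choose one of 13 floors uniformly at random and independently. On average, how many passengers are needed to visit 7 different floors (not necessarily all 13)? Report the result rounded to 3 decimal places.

9.492

With k distinct floors already seen, the next new one arrives after an expected 13/(13-k) passengers.
Sum over k = 0,...,6: E = 13/13 + 13/12 + 13/11 + ... + 13/8 + 13/7 = 9.4917.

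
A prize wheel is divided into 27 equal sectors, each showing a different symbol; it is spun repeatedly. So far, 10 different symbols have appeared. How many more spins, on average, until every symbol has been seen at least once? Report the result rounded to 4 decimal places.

From k distinct to k+1 distinct takes on average 27/(27-k) spins.
Sum over k = 10,...,26: E = 27/17 + 27/16 + 27/15 + ... + 27/2 + 27/1 = 92.86792.

92.8679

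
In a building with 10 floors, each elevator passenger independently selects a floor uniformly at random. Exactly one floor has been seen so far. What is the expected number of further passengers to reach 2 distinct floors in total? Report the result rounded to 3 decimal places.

1.111

From k distinct to k+1 distinct takes on average 10/(10-k) passengers.
Only the k = 1 term is needed: E = 10/9 = 1.1111.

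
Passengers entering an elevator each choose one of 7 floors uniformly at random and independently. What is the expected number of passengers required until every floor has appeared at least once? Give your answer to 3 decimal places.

18.150

Split into phases: going from k distinct to k+1 distinct takes on average 7/(7-k) passengers.
E[T] = 7/7 + 7/6 + 7/5 + ... + 7/2 + 7/1 = 7·H_{7}.
H_{7} = 2.5929, so E[T] = 18.1500.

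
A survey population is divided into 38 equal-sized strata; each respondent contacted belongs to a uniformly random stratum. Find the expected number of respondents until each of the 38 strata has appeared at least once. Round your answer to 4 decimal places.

160.6603

Split into phases: going from k distinct to k+1 distinct takes on average 38/(38-k) respondents.
E[T] = 38/38 + 38/37 + 38/36 + ... + 38/2 + 38/1 = 38·H_{38}.
H_{38} = 4.22790, so E[T] = 160.66028.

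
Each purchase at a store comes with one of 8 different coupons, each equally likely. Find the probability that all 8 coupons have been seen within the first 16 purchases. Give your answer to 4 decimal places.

0.3068

By inclusion–exclusion over which coupons are missing,
P(all seen) = Σ_{j=0}^{8} (-1)^j C(8,j)((8-j)/8)^16
= 1.00000 - 0.94454 + 0.28063 - 0.03036 + 0.00107 - 0.00001 + 0.00000 - 0.00000 + 0.00000
= 0.30680.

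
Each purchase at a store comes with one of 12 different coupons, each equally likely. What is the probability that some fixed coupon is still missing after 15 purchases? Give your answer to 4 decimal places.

0.2711

Each purchase misses the fixed coupon with probability (12-1)/12 = 11/12, independently.
P(still missing after 15) = (11/12)^15 = 0.27113.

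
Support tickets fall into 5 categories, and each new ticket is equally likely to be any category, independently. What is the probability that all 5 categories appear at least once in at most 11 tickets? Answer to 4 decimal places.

By inclusion–exclusion over which categories are missing,
P(all seen) = Σ_{j=0}^{5} (-1)^j C(5,j)((5-j)/5)^11
= 1.00000 - 0.42950 + 0.03628 - 0.00042 + 0.00000 - 0.00000
= 0.60636.

0.6064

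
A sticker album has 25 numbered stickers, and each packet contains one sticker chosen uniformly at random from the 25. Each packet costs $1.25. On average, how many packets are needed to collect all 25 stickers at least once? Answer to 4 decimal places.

95.3990

Split into phases: going from k distinct to k+1 distinct takes on average 25/(25-k) packets.
E[T] = 25/25 + 25/24 + 25/23 + ... + 25/2 + 25/1 = 25·H_{25}.
H_{25} = 3.81596, so E[T] = 95.39895.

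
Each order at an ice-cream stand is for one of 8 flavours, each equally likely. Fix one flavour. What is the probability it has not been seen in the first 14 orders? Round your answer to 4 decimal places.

On each order the fixed flavour fails to appear with probability 7/8.
P(still missing after 14) = (7/8)^14 = 0.15421.

0.1542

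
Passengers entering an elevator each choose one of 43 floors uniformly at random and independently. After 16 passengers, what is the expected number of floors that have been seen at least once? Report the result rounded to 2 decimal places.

13.49

For each floor, P(seen in 16 passengers) = 1 - (42/43)^16 = 0.314.
By linearity of expectation, E[distinct seen] = 43·(1 - (42/43)^16) = 13.491.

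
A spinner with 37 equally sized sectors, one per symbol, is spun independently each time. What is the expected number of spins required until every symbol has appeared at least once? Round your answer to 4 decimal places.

155.4587

After k distinct symbols have appeared, the next spin gives a new one with probability (37-k)/37, so the expected wait for the (k+1)-th is 37/(37-k).
E[T] = 37/37 + 37/36 + 37/35 + ... + 37/2 + 37/1 = 37·H_{37}.
H_{37} = 4.20159, so E[T] = 155.45869.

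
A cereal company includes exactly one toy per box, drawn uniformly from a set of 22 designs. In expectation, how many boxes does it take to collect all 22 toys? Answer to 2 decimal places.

81.20

After k distinct toys have appeared, the next box gives a new one with probability (22-k)/22, so the expected wait for the (k+1)-th is 22/(22-k).
E[T] = 22/22 + 22/21 + 22/20 + ... + 22/2 + 22/1 = 22·H_{22}.
H_{22} = 3.691, so E[T] = 81.198.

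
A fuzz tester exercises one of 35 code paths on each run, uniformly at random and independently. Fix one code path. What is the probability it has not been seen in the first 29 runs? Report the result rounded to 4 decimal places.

0.4314

Each run misses the fixed code path with probability (35-1)/35 = 34/35, independently.
P(still missing after 29) = (34/35)^29 = 0.43143.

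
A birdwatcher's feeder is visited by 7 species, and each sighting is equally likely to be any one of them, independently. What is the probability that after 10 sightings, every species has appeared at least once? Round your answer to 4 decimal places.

0.1049

By inclusion–exclusion over which species are missing,
P(all seen) = Σ_{j=0}^{7} (-1)^j C(7,j)((7-j)/7)^10
= 1.00000 - 1.49841 + 0.72600 - 0.12992 + 0.00732 - 0.00008 + 0.00000 - 0.00000
= 0.10491.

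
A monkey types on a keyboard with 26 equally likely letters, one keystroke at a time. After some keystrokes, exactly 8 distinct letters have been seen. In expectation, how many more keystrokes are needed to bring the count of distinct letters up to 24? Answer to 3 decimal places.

The wait to go from k to k+1 distinct letters is geometric with mean 26/(26-k).
Sum over k = 8,...,23: E = 26/18 + 26/17 + 26/16 + ... + 26/4 + 26/3 = 51.8728.

51.873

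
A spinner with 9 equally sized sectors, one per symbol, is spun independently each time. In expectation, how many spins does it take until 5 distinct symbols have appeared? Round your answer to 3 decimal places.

6.711

With k distinct symbols already seen, the next new one arrives after an expected 9/(9-k) spins.
Sum over k = 0,...,4: E = 9/9 + 9/8 + 9/7 + 9/6 + 9/5 = 6.7107.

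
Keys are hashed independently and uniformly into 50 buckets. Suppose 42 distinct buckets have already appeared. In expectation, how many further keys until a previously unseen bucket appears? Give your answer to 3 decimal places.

6.250

The number of keys until the next new bucket is geometric with success probability 8/50, so its mean is 50/8.
E = 50/8 = 6.2500.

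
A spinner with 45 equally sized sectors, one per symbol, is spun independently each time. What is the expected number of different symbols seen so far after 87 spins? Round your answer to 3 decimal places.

For each symbol, P(seen in 87 spins) = 1 - (44/45)^87 = 0.8585.
By linearity of expectation, E[distinct seen] = 45·(1 - (44/45)^87) = 38.6305.

38.630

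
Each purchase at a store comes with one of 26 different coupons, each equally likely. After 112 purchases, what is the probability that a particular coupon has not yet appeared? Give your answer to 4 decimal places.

On each purchase the fixed coupon fails to appear with probability 25/26.
P(still missing after 112) = (25/26)^112 = 0.01237.

0.0124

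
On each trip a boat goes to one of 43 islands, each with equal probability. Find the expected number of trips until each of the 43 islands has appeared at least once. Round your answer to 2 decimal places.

The wait to go from k to k+1 distinct islands is geometric with mean 43/(43-k).
E[T] = 43/43 + 43/42 + 43/41 + ... + 43/2 + 43/1 = 43·H_{43}.
H_{43} = 4.350, so E[T] = 187.050.

187.05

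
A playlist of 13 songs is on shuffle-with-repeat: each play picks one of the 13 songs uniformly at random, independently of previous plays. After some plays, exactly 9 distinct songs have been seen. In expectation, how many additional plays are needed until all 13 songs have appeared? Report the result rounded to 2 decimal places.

The wait to go from k to k+1 distinct songs is geometric with mean 13/(13-k).
Sum over k = 9,...,12: E = 13/4 + 13/3 + 13/2 + 13/1 = 27.083.

27.08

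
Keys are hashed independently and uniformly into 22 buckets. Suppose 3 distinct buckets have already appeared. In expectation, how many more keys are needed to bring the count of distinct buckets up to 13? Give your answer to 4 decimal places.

15.8130

From k distinct to k+1 distinct takes on average 22/(22-k) keys.
Sum over k = 3,...,12: E = 22/19 + 22/18 + 22/17 + ... + 22/11 + 22/10 = 15.81297.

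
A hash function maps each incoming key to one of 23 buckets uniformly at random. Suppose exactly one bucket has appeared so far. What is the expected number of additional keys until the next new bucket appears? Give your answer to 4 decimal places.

1.0455

The number of keys until the next new bucket is geometric with success probability 22/23, so its mean is 23/22.
E = 23/22 = 1.04545.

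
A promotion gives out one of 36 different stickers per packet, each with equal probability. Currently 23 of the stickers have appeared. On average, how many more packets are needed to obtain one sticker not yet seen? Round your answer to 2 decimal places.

Each packet yields a new sticker with probability (36-23)/36 = 13/36, so the wait is geometric with mean 36/13.
E = 36/13 = 2.769.

2.77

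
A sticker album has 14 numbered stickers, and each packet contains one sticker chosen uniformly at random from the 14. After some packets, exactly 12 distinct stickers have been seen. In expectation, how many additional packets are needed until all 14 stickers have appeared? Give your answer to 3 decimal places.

21.000

With k distinct stickers already seen, the next new one takes an expected 14/(14-k) packets.
Sum over k = 12,...,13: E = 14/2 + 14/1 = 21.0000.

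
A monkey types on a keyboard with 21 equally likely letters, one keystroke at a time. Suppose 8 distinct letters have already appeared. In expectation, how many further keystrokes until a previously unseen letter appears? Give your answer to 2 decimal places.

1.62

The number of keystrokes until the next new letter is geometric with success probability 13/21, so its mean is 21/13.
E = 21/13 = 1.615.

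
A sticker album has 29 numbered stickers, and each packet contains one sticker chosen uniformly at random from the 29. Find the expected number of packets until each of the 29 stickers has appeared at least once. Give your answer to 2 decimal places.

After k distinct stickers have appeared, the next packet gives a new one with probability (29-k)/29, so the expected wait for the (k+1)-th is 29/(29-k).
E[T] = 29/29 + 29/28 + 29/27 + ... + 29/2 + 29/1 = 29·H_{29}.
H_{29} = 3.962, so E[T] = 114.888.

114.89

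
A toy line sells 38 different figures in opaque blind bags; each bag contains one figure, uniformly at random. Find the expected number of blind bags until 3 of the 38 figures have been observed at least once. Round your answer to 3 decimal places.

Going from k to k+1 distinct takes a geometric number of blind bags with mean 38/(38-k).
Sum over k = 0,...,2: E = 38/38 + 38/37 + 38/36 = 3.0826.

3.083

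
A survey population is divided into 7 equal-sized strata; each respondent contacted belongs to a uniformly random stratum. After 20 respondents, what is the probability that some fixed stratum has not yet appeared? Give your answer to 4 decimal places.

On each respondent the fixed stratum fails to appear with probability 6/7.
P(still missing after 20) = (6/7)^20 = 0.04582.

0.0458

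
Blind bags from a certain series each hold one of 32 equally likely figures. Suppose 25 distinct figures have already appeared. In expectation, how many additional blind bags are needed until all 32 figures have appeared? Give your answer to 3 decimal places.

82.971

From k distinct to k+1 distinct takes on average 32/(32-k) blind bags.
Sum over k = 25,...,31: E = 32/7 + 32/6 + 32/5 + ... + 32/2 + 32/1 = 82.9714.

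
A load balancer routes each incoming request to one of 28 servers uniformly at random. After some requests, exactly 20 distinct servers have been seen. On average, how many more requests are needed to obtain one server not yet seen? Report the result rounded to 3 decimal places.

The number of requests until the next new server is geometric with success probability 8/28, so its mean is 28/8.
E = 28/8 = 3.5000.

3.500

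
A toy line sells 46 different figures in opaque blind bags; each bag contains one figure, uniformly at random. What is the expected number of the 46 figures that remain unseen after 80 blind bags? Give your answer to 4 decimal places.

7.9274

For each figure, P(unseen after 80) = (45/46)^80 = 0.17234.
By linearity of expectation, E[unseen] = 46·(45/46)^80 = 7.92743.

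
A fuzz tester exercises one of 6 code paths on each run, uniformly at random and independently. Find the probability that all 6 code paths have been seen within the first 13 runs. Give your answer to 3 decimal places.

0.514

Let A_i be the event that code path i is missing after 13 runs. By inclusion–exclusion on the A_i,
P(all seen) = Σ_{j=0}^{6} (-1)^j C(6,j)((6-j)/6)^13
= 1.0000 - 0.5608 + 0.0771 - 0.0024 + 0.0000 - 0.0000 + 0.0000
= 0.5139.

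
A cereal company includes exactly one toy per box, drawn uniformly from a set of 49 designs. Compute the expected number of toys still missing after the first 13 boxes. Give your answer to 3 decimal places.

37.479

For each toy, P(unseen after 13) = (48/49)^13 = 0.7649.
By linearity of expectation, E[unseen] = 49·(48/49)^13 = 37.4786.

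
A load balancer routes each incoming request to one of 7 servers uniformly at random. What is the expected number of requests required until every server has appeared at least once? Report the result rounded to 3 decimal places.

Split into phases: going from k distinct to k+1 distinct takes on average 7/(7-k) requests.
E[T] = 7/7 + 7/6 + 7/5 + ... + 7/2 + 7/1 = 7·H_{7}.
H_{7} = 2.5929, so E[T] = 18.1500.

18.150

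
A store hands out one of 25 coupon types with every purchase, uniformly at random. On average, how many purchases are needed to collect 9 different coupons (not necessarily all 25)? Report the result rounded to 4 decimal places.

10.8807

Going from k to k+1 distinct takes a geometric number of purchases with mean 25/(25-k).
Sum over k = 0,...,8: E = 25/25 + 25/24 + 25/23 + ... + 25/18 + 25/17 = 10.88073.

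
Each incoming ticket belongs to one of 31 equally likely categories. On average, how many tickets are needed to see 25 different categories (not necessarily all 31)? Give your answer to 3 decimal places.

48.895

Going from k to k+1 distinct takes a geometric number of tickets with mean 31/(31-k).
Sum over k = 0,...,24: E = 31/31 + 31/30 + 31/29 + ... + 31/8 + 31/7 = 48.8946.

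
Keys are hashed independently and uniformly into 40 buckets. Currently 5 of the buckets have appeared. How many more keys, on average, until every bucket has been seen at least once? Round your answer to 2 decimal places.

From k distinct to k+1 distinct takes on average 40/(40-k) keys.
Sum over k = 5,...,39: E = 40/35 + 40/34 + 40/33 + ... + 40/2 + 40/1 = 165.871.

165.87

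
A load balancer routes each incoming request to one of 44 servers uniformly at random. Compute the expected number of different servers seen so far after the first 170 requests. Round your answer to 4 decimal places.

For each server, P(seen in 170 requests) = 1 - (43/44)^170 = 0.97992.
By linearity of expectation, E[distinct seen] = 44·(1 - (43/44)^170) = 43.11665.

43.1166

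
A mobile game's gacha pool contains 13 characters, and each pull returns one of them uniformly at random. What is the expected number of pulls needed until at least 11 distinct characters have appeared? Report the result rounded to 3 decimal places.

With k distinct characters already seen, the next new one arrives after an expected 13/(13-k) pulls.
Sum over k = 0,...,10: E = 13/13 + 13/12 + 13/11 + ... + 13/4 + 13/3 = 21.8417.

21.842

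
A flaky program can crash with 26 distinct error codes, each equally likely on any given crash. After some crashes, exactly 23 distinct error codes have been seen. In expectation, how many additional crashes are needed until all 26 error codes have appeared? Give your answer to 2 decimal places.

47.67

The wait to go from k to k+1 distinct error codes is geometric with mean 26/(26-k).
Sum over k = 23,...,25: E = 26/3 + 26/2 + 26/1 = 47.667.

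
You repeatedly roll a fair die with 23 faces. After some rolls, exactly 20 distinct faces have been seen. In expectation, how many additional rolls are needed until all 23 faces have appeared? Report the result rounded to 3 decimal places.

42.167

From k distinct to k+1 distinct takes on average 23/(23-k) rolls.
Sum over k = 20,...,22: E = 23/3 + 23/2 + 23/1 = 42.1667.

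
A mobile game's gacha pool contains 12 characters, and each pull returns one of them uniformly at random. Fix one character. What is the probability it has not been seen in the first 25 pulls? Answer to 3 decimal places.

Each pull misses the fixed character with probability (12-1)/12 = 11/12, independently.
P(still missing after 25) = (11/12)^25 = 0.1136.

0.114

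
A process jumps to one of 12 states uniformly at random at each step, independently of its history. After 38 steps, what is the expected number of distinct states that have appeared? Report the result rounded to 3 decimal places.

11.560

For each state, P(seen in 38 steps) = 1 - (11/12)^38 = 0.9634.
By linearity of expectation, E[distinct seen] = 12·(1 - (11/12)^38) = 11.5602.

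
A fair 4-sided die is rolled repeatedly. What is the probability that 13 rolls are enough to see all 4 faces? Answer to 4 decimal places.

0.9057

By inclusion–exclusion over which faces are missing,
P(all seen) = Σ_{j=0}^{4} (-1)^j C(4,j)((4-j)/4)^13
= 1.00000 - 0.09503 + 0.00073 - 0.00000 + 0.00000
= 0.90570.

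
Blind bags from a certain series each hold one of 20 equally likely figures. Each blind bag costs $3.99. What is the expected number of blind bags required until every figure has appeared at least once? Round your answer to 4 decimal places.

The wait to go from k to k+1 distinct figures is geometric with mean 20/(20-k).
E[T] = 20/20 + 20/19 + 20/18 + ... + 20/2 + 20/1 = 20·H_{20}.
H_{20} = 3.59774, so E[T] = 71.95479.

71.9548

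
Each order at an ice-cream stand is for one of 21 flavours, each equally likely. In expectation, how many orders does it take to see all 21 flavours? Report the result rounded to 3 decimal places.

76.553

Split into phases: going from k distinct to k+1 distinct takes on average 21/(21-k) orders.
E[T] = 21/21 + 21/20 + 21/19 + ... + 21/2 + 21/1 = 21·H_{21}.
H_{21} = 3.6454, so E[T] = 76.5525.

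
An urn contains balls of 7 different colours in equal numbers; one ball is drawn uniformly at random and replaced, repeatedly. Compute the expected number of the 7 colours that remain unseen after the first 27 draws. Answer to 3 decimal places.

0.109

For each colour, P(unseen after 27) = (6/7)^27 = 0.0156.
By linearity of expectation, E[unseen] = 7·(6/7)^27 = 0.1090.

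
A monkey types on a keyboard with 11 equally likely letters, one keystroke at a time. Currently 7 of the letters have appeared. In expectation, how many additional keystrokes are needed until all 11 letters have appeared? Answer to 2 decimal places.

22.92

From k distinct to k+1 distinct takes on average 11/(11-k) keystrokes.
Sum over k = 7,...,10: E = 11/4 + 11/3 + 11/2 + 11/1 = 22.917.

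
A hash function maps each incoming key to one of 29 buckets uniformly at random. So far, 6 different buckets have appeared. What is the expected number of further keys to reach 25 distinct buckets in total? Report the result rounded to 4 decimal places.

With k distinct buckets already seen, the next new one takes an expected 29/(29-k) keys.
Sum over k = 6,...,24: E = 29/23 + 29/22 + 29/21 + ... + 29/6 + 29/5 = 47.87779.

47.8778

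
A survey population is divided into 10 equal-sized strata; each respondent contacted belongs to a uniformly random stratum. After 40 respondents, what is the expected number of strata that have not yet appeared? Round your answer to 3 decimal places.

For each stratum, P(unseen after 40) = (9/10)^40 = 0.0148.
By linearity of expectation, E[unseen] = 10·(9/10)^40 = 0.1478.

0.148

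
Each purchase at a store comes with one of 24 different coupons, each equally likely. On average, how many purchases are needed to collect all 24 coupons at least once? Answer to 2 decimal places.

After k distinct coupons have appeared, the next purchase gives a new one with probability (24-k)/24, so the expected wait for the (k+1)-th is 24/(24-k).
E[T] = 24/24 + 24/23 + 24/22 + ... + 24/2 + 24/1 = 24·H_{24}.
H_{24} = 3.776, so E[T] = 90.623.

90.62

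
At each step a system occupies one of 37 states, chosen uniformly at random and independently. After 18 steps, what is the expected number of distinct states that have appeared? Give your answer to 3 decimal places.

14.405

For each state, P(seen in 18 steps) = 1 - (36/37)^18 = 0.3893.
By linearity of expectation, E[distinct seen] = 37·(1 - (36/37)^18) = 14.4048.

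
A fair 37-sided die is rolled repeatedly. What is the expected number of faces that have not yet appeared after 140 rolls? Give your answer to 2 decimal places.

0.80

For each face, P(unseen after 140) = (36/37)^140 = 0.022.
By linearity of expectation, E[unseen] = 37·(36/37)^140 = 0.799.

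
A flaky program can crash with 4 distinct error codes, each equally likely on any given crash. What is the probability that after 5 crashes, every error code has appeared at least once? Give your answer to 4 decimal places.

Let A_i be the event that error code i is missing after 5 crashes. By inclusion–exclusion on the A_i,
P(all seen) = Σ_{j=0}^{4} (-1)^j C(4,j)((4-j)/4)^5
= 1.00000 - 0.94922 + 0.18750 - 0.00391 + 0.00000
= 0.23438.

0.2344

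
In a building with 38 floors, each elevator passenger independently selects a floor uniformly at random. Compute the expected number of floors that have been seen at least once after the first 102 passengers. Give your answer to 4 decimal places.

For each floor, P(seen in 102 passengers) = 1 - (37/38)^102 = 0.93414.
By linearity of expectation, E[distinct seen] = 38·(1 - (37/38)^102) = 35.49716.

35.4972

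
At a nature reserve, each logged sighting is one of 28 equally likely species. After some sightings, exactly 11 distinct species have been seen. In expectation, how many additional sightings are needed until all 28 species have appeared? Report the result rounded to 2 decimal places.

From k distinct to k+1 distinct takes on average 28/(28-k) sightings.
Sum over k = 11,...,27: E = 28/17 + 28/16 + 28/15 + ... + 28/2 + 28/1 = 96.307.

96.31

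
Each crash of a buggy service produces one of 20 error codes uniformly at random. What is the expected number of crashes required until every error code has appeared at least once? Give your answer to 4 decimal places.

After k distinct error codes have appeared, the next crash gives a new one with probability (20-k)/20, so the expected wait for the (k+1)-th is 20/(20-k).
E[T] = 20/20 + 20/19 + 20/18 + ... + 20/2 + 20/1 = 20·H_{20}.
H_{20} = 3.59774, so E[T] = 71.95479.

71.9548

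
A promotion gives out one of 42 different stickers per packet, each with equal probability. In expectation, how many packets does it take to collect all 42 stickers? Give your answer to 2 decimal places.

181.72

After k distinct stickers have appeared, the next packet gives a new one with probability (42-k)/42, so the expected wait for the (k+1)-th is 42/(42-k).
E[T] = 42/42 + 42/41 + 42/40 + ... + 42/2 + 42/1 = 42·H_{42}.
H_{42} = 4.327, so E[T] = 181.723.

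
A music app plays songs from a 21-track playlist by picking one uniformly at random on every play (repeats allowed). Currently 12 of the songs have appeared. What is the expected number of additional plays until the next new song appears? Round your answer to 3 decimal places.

2.333

The number of plays until the next new song is geometric with success probability 9/21, so its mean is 21/9.
E = 21/9 = 2.3333.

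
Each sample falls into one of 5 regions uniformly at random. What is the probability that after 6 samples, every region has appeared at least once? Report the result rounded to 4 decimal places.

0.1152

By inclusion–exclusion over which regions are missing,
P(all seen) = Σ_{j=0}^{5} (-1)^j C(5,j)((5-j)/5)^6
= 1.00000 - 1.31072 + 0.46656 - 0.04096 + 0.00032 - 0.00000
= 0.11520.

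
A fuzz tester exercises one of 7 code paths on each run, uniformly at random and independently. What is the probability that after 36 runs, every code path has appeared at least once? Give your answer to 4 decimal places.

0.9729

Let A_i be the event that code path i is missing after 36 runs. By inclusion–exclusion on the A_i,
P(all seen) = Σ_{j=0}^{7} (-1)^j C(7,j)((7-j)/7)^36
= 1.00000 - 0.02723 + 0.00012 - 0.00000 + 0.00000 - 0.00000 + 0.00000 - 0.00000
= 0.97289.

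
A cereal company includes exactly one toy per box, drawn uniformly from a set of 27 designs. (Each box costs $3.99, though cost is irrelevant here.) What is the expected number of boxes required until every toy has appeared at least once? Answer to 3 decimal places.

105.069

After k distinct toys have appeared, the next box gives a new one with probability (27-k)/27, so the expected wait for the (k+1)-th is 27/(27-k).
E[T] = 27/27 + 27/26 + 27/25 + ... + 27/2 + 27/1 = 27·H_{27}.
H_{27} = 3.8915, so E[T] = 105.0693.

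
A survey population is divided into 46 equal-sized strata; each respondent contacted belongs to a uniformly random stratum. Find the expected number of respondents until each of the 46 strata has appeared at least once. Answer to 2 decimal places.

The wait to go from k to k+1 distinct strata is geometric with mean 46/(46-k).
E[T] = 46/46 + 46/45 + 46/44 + ... + 46/2 + 46/1 = 46·H_{46}.
H_{46} = 4.417, so E[T] = 203.168.

203.17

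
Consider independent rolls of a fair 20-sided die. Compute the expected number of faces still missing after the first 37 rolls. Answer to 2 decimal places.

3.00

For each face, P(unseen after 37) = (19/20)^37 = 0.150.
By linearity of expectation, E[unseen] = 20·(19/20)^37 = 2.998.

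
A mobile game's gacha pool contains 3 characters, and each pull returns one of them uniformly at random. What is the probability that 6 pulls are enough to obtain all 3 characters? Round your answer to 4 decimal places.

Let A_i be the event that character i is missing after 6 pulls. By inclusion–exclusion on the A_i,
P(all seen) = Σ_{j=0}^{3} (-1)^j C(3,j)((3-j)/3)^6
= 1.00000 - 0.26337 + 0.00412 - 0.00000
= 0.74074.

0.7407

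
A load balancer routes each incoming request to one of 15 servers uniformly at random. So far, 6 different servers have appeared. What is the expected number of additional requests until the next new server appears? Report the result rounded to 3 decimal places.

Each request yields a new server with probability (15-6)/15 = 9/15, so the wait is geometric with mean 15/9.
E = 15/9 = 1.6667.

1.667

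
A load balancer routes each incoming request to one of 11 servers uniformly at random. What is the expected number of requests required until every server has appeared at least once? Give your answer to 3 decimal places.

The wait to go from k to k+1 distinct servers is geometric with mean 11/(11-k).
E[T] = 11/11 + 11/10 + 11/9 + ... + 11/2 + 11/1 = 11·H_{11}.
H_{11} = 3.0199, so E[T] = 33.2187.

33.219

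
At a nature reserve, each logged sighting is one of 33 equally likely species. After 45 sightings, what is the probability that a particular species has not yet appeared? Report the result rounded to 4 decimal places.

On each sighting the fixed species fails to appear with probability 32/33.
P(still missing after 45) = (32/33)^45 = 0.25039.

0.2504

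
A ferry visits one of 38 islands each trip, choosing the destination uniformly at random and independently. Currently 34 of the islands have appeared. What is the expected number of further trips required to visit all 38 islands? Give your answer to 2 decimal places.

From k distinct to k+1 distinct takes on average 38/(38-k) trips.
Sum over k = 34,...,37: E = 38/4 + 38/3 + 38/2 + 38/1 = 79.167.

79.17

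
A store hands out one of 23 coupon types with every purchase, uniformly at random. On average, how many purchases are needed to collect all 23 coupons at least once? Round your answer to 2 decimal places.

Split into phases: going from k distinct to k+1 distinct takes on average 23/(23-k) purchases.
E[T] = 23/23 + 23/22 + 23/21 + ... + 23/2 + 23/1 = 23·H_{23}.
H_{23} = 3.734, so E[T] = 85.889.

85.89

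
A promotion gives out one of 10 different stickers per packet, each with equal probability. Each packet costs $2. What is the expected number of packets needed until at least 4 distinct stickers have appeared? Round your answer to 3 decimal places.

4.790

With k distinct stickers already seen, the next new one arrives after an expected 10/(10-k) packets.
Sum over k = 0,...,3: E = 10/10 + 10/9 + 10/8 + 10/7 = 4.7897.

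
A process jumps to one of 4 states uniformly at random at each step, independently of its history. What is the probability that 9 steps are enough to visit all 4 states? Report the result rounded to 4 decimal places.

0.7114

By inclusion–exclusion over which states are missing,
P(all seen) = Σ_{j=0}^{4} (-1)^j C(4,j)((4-j)/4)^9
= 1.00000 - 0.30034 + 0.01172 - 0.00002 + 0.00000
= 0.71136.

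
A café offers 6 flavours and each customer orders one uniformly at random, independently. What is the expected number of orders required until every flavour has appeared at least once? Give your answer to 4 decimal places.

After k distinct flavours have appeared, the next order gives a new one with probability (6-k)/6, so the expected wait for the (k+1)-th is 6/(6-k).
E[T] = 6/6 + 6/5 + 6/4 + 6/3 + 6/2 + 6/1 = 6·H_{6}.
H_{6} = 2.45000, so E[T] = 14.70000.

14.7000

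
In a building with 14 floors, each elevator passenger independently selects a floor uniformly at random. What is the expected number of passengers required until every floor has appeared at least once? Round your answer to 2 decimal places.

The wait to go from k to k+1 distinct floors is geometric with mean 14/(14-k).
E[T] = 14/14 + 14/13 + 14/12 + ... + 14/2 + 14/1 = 14·H_{14}.
H_{14} = 3.252, so E[T] = 45.522.

45.52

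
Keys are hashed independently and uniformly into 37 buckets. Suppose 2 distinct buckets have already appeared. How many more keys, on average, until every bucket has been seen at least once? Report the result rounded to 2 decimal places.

153.43

From k distinct to k+1 distinct takes on average 37/(37-k) keys.
Sum over k = 2,...,36: E = 37/35 + 37/34 + 37/33 + ... + 37/2 + 37/1 = 153.431.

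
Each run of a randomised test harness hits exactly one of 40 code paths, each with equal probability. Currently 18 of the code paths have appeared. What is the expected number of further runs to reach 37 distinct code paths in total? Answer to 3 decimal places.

74.299

The wait to go from k to k+1 distinct code paths is geometric with mean 40/(40-k).
Sum over k = 18,...,36: E = 40/22 + 40/21 + 40/20 + ... + 40/5 + 40/4 = 74.2992.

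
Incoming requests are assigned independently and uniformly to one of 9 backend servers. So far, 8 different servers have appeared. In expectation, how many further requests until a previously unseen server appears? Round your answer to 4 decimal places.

9.0000

The number of requests until the next new server is geometric with success probability 1/9, so its mean is 9/1.
E = 9/1 = 9.00000.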